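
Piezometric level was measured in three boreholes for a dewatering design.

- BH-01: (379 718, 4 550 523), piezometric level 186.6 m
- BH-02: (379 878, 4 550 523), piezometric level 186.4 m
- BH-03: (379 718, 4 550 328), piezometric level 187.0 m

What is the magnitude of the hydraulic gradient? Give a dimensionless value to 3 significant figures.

∂h/∂x = (186.4 − 186.6) / (379878 − 379718) = -0.001250
∂h/∂y = (187.0 − 186.6) / (4550328 − 4550523) = -0.002051
|∇h| = √(-0.001250² + -0.002051²) = 0.002402

0.00240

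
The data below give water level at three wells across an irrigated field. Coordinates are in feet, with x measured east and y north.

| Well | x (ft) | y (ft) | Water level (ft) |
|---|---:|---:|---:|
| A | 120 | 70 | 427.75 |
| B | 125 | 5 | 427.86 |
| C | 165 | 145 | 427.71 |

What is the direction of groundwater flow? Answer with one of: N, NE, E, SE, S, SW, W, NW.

Taking A as reference: B−A = (5, -65, +0.11); C−A = (45, 75, -0.04).
Solve a·Δx + b·Δy = Δh: det = 5·75 − 45·(-65) = 3300.
∂h/∂x = [(+0.11)·75 − (-0.04)·(-65)] / 3300 = +0.001712
∂h/∂y = [5·(-0.04) − 45·(+0.11)] / 3300 = -0.001561
Flow = −∇h = (-0.001712 east, +0.001561 north), which points northwest.

NW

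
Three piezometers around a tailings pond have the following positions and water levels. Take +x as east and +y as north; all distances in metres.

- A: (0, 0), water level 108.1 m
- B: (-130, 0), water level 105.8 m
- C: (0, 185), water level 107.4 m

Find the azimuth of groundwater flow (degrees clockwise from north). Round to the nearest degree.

∂h/∂x = (105.8 − 108.1) / (-130 − 0) = +0.01769
∂h/∂y = (107.4 − 108.1) / (185 − 0) = -0.003784
Flow direction (−∇h) has components (-0.01769 E, +0.003784 N).
Azimuth = atan2(E, N) = atan2(-0.01769, +0.003784) = 282.1° ≈ 282°.

282°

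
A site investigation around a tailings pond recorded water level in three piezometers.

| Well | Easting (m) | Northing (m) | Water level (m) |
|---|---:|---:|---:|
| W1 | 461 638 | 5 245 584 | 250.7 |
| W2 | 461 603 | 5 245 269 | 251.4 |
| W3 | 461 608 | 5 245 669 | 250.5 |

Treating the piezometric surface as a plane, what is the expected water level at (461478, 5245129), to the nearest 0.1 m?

251.7 m

With h = a·x + b·y + c and W1 as origin, the differences give:
  (-35)·a + (-315)·b = +0.7
  (-30)·a + 85·b = -0.2
Eliminate b (×85 and ×(-315), subtract): -12425·a = -3.50 → a = ∂h/∂x = +0.0002817
Back-substitute: b = ∂h/∂y = -0.002254.
h(461478, 5245129) = 250.7 + (+0.0002817)·(-160) + (-0.002254)·(-455) = 250.7 -0.045 +1.025 = 251.680 m.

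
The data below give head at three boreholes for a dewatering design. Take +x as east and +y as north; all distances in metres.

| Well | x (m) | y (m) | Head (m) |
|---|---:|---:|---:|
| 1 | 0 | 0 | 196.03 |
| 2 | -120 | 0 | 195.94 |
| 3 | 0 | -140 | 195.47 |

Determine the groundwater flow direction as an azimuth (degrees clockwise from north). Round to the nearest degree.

191°

∂h/∂x = (195.94 − 196.03) / (-120 − 0) = +0.0007500
∂h/∂y = (195.47 − 196.03) / (-140 − 0) = +0.004000
Flow direction (−∇h) has components (-0.0007500 E, -0.004000 N).
Azimuth = atan2(E, N) = atan2(-0.0007500, -0.004000) = 190.6° ≈ 191°.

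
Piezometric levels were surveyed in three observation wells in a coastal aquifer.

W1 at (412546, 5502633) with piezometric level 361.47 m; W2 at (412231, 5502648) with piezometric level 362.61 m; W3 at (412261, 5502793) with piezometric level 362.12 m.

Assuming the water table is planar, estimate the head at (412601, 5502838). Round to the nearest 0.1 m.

With h = a·x + b·y + c and W1 as origin, the differences give:
  (-315)·a + 15·b = +1.14
  (-285)·a + 160·b = +0.65
Eliminate b (×160 and ×15, subtract): -46125·a = 172.650 → a = ∂h/∂x = -0.003743
Back-substitute: b = ∂h/∂y = -0.002605.
h(412601, 5502838) = 361.47 + (-0.003743)·(55) + (-0.002605)·(205) = 361.47 -0.206 -0.534 = 360.730 m.

360.7 m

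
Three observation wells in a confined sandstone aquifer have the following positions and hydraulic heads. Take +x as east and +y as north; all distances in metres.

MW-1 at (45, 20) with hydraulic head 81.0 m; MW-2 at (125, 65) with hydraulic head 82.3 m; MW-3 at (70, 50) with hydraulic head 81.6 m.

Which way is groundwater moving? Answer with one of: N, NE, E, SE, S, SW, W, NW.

SW

Differences from MW-1: to MW-2 (Δx, Δy, Δh) = (80, 45, +1.3); to MW-3 = (25, 30, +0.6).
Solve a·Δx + b·Δy = Δh: det = 80·30 − 25·45 = 1275.
∂h/∂x = [(+1.3)·30 − (+0.6)·45] / 1275 = +0.009412
∂h/∂y = [80·(+0.6) − 25·(+1.3)] / 1275 = +0.01216
Flow = −∇h = (-0.009412 east, -0.01216 north), which points southwest.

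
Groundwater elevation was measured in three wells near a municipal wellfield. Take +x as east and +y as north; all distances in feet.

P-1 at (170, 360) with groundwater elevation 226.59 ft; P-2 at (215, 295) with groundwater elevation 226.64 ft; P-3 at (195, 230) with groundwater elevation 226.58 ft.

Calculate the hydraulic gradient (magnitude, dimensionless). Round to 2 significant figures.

0.0017

Differences from P-1: to P-2 (Δx, Δy, Δh) = (45, -65, +0.05); to P-3 = (25, -130, -0.01).
Determinant of the coordinate differences = 45·(-130) − 25·(-65) = -4225.
∂h/∂x = [(+0.05)·(-130) − (-0.01)·(-65)] / -4225 = +0.001692
∂h/∂y = [45·(-0.01) − 25·(+0.05)] / -4225 = +0.0004024
|∇h| = √(0.001692² + 0.0004024²) = 0.001739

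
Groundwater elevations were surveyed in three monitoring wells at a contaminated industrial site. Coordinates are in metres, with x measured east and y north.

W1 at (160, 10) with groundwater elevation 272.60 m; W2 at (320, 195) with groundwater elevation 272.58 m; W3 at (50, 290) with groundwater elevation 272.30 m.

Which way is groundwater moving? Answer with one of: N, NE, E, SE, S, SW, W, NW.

With h = a·x + b·y + c and W1 as origin, the differences give:
  160·a + 185·b = -0.02
  (-110)·a + 280·b = -0.30
Eliminate b (×280 and ×185, subtract): 65150·a = 49.900 → a = ∂h/∂x = +0.0007659
Back-substitute: b = ∂h/∂y = -0.0007705.
Flow = −∇h = (-0.0007659 east, +0.0007705 north), which points northwest.

NW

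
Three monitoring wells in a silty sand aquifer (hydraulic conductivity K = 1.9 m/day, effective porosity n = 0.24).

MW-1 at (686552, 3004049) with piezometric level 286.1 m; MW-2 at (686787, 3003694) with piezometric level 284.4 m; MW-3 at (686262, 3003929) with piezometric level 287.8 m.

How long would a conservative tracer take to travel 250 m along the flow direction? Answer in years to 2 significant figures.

Taking MW-1 as reference: MW-2−MW-1 = (235, -355, -1.7); MW-3−MW-1 = (-290, -120, +1.7).
Determinant of the coordinate differences = 235·(-120) − (-290)·(-355) = -131150.
∂h/∂x = [(-1.7)·(-120) − (+1.7)·(-355)] / -131150 = -0.006157
∂h/∂y = [235·(+1.7) − (-290)·(-1.7)] / -131150 = +0.0007129
|∇h| = √(-0.006157² + 0.0007129²) = 0.006198
Seepage velocity v = K·i/n = 1.9 × 0.006198 / 0.24 = 0.04907 m/day.
t = 250 / 0.04907 = 5095 days = 13.9 years.

14 years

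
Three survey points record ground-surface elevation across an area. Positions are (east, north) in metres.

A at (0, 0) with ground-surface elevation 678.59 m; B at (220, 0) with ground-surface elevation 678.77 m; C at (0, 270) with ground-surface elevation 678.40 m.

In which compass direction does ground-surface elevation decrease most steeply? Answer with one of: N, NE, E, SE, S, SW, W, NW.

NW

∂z/∂x = (678.77 − 678.59) / (220 − 0) = +0.0008182
∂z/∂y = (678.40 − 678.59) / (270 − 0) = -0.0007037
Steepest decrease is along −∇f = (-0.0008182 E, +0.0007037 N) → northwest.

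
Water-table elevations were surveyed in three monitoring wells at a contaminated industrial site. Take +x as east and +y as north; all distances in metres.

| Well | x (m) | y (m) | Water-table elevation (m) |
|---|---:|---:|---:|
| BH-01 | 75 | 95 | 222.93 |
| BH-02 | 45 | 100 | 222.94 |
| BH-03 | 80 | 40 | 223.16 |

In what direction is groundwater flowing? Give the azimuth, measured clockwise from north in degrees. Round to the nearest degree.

014°

Three-point gradient (reference BH-01): Δ to BH-02 = (-30, 5, +0.01), Δ to BH-03 = (5, -55, +0.23).
∂h/∂x = -0.001046, ∂h/∂y = -0.004277 (det = 1625).
Flow direction (−∇h) has components (+0.001046 E, +0.004277 N).
Azimuth = atan2(E, N) = atan2(+0.001046, +0.004277) = 13.7° ≈ 014°.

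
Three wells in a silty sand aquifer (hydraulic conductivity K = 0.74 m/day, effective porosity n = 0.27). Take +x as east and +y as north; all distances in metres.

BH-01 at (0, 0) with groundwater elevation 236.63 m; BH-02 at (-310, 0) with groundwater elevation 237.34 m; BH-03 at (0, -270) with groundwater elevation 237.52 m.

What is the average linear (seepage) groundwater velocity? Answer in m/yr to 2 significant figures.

∂h/∂x = (237.34 − 236.63) / (-310 − 0) = -0.002290
∂h/∂y = (237.52 − 236.63) / (-270 − 0) = -0.003296
|∇h| = √(-0.002290² + -0.003296²) = 0.004013
Seepage velocity v = K·i/n = 0.74 × 0.004013 / 0.27 = 0.011 m/day = 4.018 m/yr.

4.0 m/yr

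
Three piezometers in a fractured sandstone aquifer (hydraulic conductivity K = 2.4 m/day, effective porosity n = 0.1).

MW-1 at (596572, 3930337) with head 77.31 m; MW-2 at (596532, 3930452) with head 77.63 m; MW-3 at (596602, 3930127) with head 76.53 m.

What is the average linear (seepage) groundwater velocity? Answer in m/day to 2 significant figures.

Taking MW-1 as reference: MW-2−MW-1 = (-40, 115, +0.32); MW-3−MW-1 = (30, -210, -0.78).
Solve a·Δx + b·Δy = Δh: det = (-40)·(-210) − 30·115 = 4950.
∂h/∂x = [(+0.32)·(-210) − (-0.78)·115] / 4950 = +0.004545
∂h/∂y = [(-40)·(-0.78) − 30·(+0.32)] / 4950 = +0.004364
|∇h| = √(0.004545² + 0.004364²) = 0.006301
Seepage velocity v = K·i/n = 2.4 × 0.006301 / 0.1 = 0.1512 m/day.

0.15 m/day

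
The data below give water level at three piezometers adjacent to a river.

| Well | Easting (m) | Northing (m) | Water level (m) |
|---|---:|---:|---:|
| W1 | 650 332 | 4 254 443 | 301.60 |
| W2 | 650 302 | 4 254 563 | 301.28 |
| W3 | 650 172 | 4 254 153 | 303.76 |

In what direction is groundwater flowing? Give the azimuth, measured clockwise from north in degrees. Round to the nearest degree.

Taking W1 as reference: W2−W1 = (-30, 120, -0.32); W3−W1 = (-160, -290, +2.16).
Determinant of the coordinate differences = (-30)·(-290) − (-160)·120 = 27900.
∂h/∂x = [(-0.32)·(-290) − (+2.16)·120] / 27900 = -0.005964
∂h/∂y = [(-30)·(+2.16) − (-160)·(-0.32)] / 27900 = -0.004158
Flow direction (−∇h) has components (+0.005964 E, +0.004158 N).
Azimuth = atan2(E, N) = atan2(+0.005964, +0.004158) = 55.1° ≈ 055°.

055°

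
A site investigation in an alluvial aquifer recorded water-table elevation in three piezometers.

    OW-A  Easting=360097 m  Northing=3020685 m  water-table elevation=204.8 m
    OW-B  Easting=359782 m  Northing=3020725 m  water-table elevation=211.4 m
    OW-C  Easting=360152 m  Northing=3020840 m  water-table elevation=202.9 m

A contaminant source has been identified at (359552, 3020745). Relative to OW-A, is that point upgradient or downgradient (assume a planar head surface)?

upgradient

Differences from OW-A: to OW-B (Δx, Δy, Δh) = (-315, 40, +6.6); to OW-C = (55, 155, -1.9).
Solve a·Δx + b·Δy = Δh: det = (-315)·155 − 55·40 = -51025.
∂h/∂x = [(+6.6)·155 − (-1.9)·40] / -51025 = -0.02154
∂h/∂y = [(-315)·(-1.9) − 55·(+6.6)] / -51025 = -0.004615
Head at (359552, 3020745) = 204.8 + (-0.02154)·(-545) + (-0.004615)·(60) = 216.26 m.
That is higher than the 204.8 m at OW-A, so the point is upgradient.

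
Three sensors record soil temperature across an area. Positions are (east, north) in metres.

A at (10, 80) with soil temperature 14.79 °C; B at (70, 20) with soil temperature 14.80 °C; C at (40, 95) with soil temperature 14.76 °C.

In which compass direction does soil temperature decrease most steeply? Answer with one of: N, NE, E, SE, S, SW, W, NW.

Three-point gradient (reference A): Δ to B = (60, -60, +0.01), Δ to C = (30, 15, -0.03).
∂T/∂x = -0.0006111, ∂T/∂y = -0.0007778 (det = 2700).
Steepest decrease is along −∇f = (+0.0006111 E, +0.0007778 N) → northeast.

NE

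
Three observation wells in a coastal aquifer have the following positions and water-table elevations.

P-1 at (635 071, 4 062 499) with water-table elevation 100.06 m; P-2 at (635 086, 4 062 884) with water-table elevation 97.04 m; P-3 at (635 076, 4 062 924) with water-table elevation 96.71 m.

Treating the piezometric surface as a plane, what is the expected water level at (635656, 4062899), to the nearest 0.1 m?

97.7 m

Three-point gradient (reference P-1): Δ to P-2 = (15, 385, -3.02), Δ to P-3 = (5, 425, -3.35).
∂h/∂x = +0.001404, ∂h/∂y = -0.007899 (det = 4450).
h(635656, 4062899) = 100.06 + (+0.001404)·(585) + (-0.007899)·(400) = 100.06 +0.822 -3.160 = 97.722 m.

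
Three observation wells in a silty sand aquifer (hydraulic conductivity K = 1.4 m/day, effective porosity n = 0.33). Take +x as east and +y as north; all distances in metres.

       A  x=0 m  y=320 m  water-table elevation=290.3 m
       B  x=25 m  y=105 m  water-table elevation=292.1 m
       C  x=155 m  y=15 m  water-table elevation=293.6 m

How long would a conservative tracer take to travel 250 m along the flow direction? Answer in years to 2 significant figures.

16 years

With h = a·x + b·y + c and A as origin, the differences give:
  25·a + (-215)·b = +1.8
  155·a + (-305)·b = +3.3
Eliminate b (×(-305) and ×(-215), subtract): 25700·a = 160.50 → a = ∂h/∂x = +0.006245
Back-substitute: b = ∂h/∂y = -0.007646.
|∇h| = √(0.006245² + -0.007646²) = 0.009872
Seepage velocity v = K·i/n = 1.4 × 0.009872 / 0.33 = 0.04188 m/day.
t = 250 / 0.04188 = 5969 days = 16.3 years.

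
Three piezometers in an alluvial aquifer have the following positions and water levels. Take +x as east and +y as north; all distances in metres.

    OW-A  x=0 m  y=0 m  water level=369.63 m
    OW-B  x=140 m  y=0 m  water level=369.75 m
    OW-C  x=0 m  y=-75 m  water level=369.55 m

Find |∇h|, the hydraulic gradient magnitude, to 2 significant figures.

0.0014

∂h/∂x = (369.75 − 369.63) / (140 − 0) = +0.0008571
∂h/∂y = (369.55 − 369.63) / (-75 − 0) = +0.001067
|∇h| = √(0.0008571² + 0.001067²) = 0.001369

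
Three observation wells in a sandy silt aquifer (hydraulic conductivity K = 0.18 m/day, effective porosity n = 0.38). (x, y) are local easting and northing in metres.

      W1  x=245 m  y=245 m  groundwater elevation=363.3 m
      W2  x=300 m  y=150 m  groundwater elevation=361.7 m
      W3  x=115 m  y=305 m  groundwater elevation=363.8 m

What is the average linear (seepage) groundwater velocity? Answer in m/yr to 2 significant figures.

Taking W1 as reference: W2−W1 = (55, -95, -1.6); W3−W1 = (-130, 60, +0.5).
Solve a·Δx + b·Δy = Δh: det = 55·60 − (-130)·(-95) = -9050.
∂h/∂x = [(-1.6)·60 − (+0.5)·(-95)] / -9050 = +0.005359
∂h/∂y = [55·(+0.5) − (-130)·(-1.6)] / -9050 = +0.01994
|∇h| = √(0.005359² + 0.01994²) = 0.02065
Seepage velocity v = K·i/n = 0.18 × 0.02065 / 0.38 = 0.009782 m/day = 3.573 m/yr.

3.6 m/yr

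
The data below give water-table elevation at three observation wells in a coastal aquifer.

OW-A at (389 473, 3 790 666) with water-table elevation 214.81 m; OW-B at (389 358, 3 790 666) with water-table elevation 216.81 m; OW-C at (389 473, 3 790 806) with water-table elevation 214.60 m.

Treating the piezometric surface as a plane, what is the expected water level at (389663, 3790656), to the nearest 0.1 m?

∂h/∂x = (216.81 − 214.81) / (389358 − 389473) = -0.01739
∂h/∂y = (214.60 − 214.81) / (3790806 − 3790666) = -0.001500
h(389663, 3790656) = 214.81 + (-0.01739)·(190) + (-0.001500)·(-10) = 214.81 -3.304 +0.015 = 211.521 m.

211.5 m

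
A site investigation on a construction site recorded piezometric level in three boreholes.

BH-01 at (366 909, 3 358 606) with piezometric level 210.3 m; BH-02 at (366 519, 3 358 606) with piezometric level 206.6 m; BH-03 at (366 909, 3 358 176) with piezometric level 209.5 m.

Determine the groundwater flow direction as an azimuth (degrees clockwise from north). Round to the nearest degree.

259°

∂h/∂x = (206.6 − 210.3) / (366519 − 366909) = +0.009487
∂h/∂y = (209.5 − 210.3) / (3358176 − 3358606) = +0.001860
Flow direction (−∇h) has components (-0.009487 E, -0.001860 N).
Azimuth = atan2(E, N) = atan2(-0.009487, -0.001860) = 258.9° ≈ 259°.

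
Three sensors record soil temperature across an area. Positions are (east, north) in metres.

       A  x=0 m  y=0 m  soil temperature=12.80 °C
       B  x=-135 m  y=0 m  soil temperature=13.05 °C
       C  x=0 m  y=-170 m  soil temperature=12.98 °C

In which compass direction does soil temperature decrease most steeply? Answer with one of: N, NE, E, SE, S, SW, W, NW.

∂T/∂x = (13.05 − 12.80) / (-135 − 0) = -0.001852
∂T/∂y = (12.98 − 12.80) / (-170 − 0) = -0.001059
Steepest decrease is along −∇f = (+0.001852 E, +0.001059 N) → northeast.

NE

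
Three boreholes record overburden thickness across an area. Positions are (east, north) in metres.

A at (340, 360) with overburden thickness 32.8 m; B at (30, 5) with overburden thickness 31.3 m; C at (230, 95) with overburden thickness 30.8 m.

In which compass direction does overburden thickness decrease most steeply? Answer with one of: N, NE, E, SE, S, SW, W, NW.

Taking A as reference: B−A = (-310, -355, -1.5); C−A = (-110, -265, -2.0).
Solve a·Δx + b·Δy = Δd: det = (-310)·(-265) − (-110)·(-355) = 43100.
∂d/∂x = [(-1.5)·(-265) − (-2.0)·(-355)] / 43100 = -0.007251
∂d/∂y = [(-310)·(-2.0) − (-110)·(-1.5)] / 43100 = +0.01056
Steepest decrease is along −∇f = (+0.007251 E, -0.01056 N) → southeast.

SE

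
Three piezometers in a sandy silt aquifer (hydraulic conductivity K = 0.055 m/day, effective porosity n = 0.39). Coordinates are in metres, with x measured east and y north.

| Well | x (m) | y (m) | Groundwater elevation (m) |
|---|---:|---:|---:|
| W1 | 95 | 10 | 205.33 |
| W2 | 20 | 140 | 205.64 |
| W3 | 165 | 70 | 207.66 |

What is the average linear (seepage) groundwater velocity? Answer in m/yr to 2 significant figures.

Differences from W1: to W2 (Δx, Δy, Δh) = (-75, 130, +0.31); to W3 = (70, 60, +2.33).
Determinant of the coordinate differences = (-75)·60 − 70·130 = -13600.
∂h/∂x = [(+0.31)·60 − (+2.33)·130] / -13600 = +0.02090
∂h/∂y = [(-75)·(+2.33) − 70·(+0.31)] / -13600 = +0.01444
|∇h| = √(0.02090² + 0.01444²) = 0.0254
Seepage velocity v = K·i/n = 0.055 × 0.0254 / 0.39 = 0.003582 m/day = 1.308 m/yr.

1.3 m/yr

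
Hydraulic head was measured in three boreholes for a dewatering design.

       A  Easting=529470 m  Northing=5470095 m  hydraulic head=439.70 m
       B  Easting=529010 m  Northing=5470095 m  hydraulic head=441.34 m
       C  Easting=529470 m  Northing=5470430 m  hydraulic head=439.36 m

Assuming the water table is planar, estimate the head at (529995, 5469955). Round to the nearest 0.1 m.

438.0 m

∂h/∂x = (441.34 − 439.70) / (529010 − 529470) = -0.003565
∂h/∂y = (439.36 − 439.70) / (5470430 − 5470095) = -0.001015
h(529995, 5469955) = 439.70 + (-0.003565)·(525) + (-0.001015)·(-140) = 439.70 -1.872 +0.142 = 437.970 m.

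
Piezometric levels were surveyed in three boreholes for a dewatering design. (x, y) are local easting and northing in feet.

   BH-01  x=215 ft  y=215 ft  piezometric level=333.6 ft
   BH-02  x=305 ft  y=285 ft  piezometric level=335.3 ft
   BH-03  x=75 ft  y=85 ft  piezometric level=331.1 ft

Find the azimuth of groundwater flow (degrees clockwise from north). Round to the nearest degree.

Differences from BH-01: to BH-02 (Δx, Δy, Δh) = (90, 70, +1.7); to BH-03 = (-140, -130, -2.5).
Solve a·Δx + b·Δy = Δh: det = 90·(-130) − (-140)·70 = -1900.
∂h/∂x = [(+1.7)·(-130) − (-2.5)·70] / -1900 = +0.02421
∂h/∂y = [90·(-2.5) − (-140)·(+1.7)] / -1900 = -0.006842
Flow direction (−∇h) has components (-0.02421 E, +0.006842 N).
Azimuth = atan2(E, N) = atan2(-0.02421, +0.006842) = 285.8° ≈ 286°.

286°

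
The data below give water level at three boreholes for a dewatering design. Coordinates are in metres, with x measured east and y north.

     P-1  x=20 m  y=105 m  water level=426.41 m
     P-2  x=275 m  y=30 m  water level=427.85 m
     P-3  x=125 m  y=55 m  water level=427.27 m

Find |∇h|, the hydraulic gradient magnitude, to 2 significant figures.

0.014

Taking P-1 as reference: P-2−P-1 = (255, -75, +1.44); P-3−P-1 = (105, -50, +0.86).
Determinant of the coordinate differences = 255·(-50) − 105·(-75) = -4875.
∂h/∂x = [(+1.44)·(-50) − (+0.86)·(-75)] / -4875 = +0.001538
∂h/∂y = [255·(+0.86) − 105·(+1.44)] / -4875 = -0.01397
|∇h| = √(0.001538² + -0.01397²) = 0.01405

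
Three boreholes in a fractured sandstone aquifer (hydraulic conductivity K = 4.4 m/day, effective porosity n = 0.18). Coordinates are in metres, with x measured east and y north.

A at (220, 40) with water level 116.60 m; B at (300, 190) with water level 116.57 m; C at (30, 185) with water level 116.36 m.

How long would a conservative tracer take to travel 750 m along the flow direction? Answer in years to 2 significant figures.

Differences from A: to B (Δx, Δy, Δh) = (80, 150, -0.03); to C = (-190, 145, -0.24).
Determinant of the coordinate differences = 80·145 − (-190)·150 = 40100.
∂h/∂x = [(-0.03)·145 − (-0.24)·150] / 40100 = +0.0007893
∂h/∂y = [80·(-0.24) − (-190)·(-0.03)] / 40100 = -0.0006209
|∇h| = √(0.0007893² + -0.0006209²) = 0.001004
Seepage velocity v = K·i/n = 4.4 × 0.001004 / 0.18 = 0.02454 m/day.
t = 750 / 0.02454 = 3.056e+04 days = 83.7 years.

84 years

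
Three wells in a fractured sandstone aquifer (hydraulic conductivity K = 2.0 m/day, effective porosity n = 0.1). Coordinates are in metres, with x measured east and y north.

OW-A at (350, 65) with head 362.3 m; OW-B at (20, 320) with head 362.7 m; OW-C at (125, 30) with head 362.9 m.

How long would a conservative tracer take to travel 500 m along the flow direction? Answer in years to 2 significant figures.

Differences from OW-A: to OW-B (Δx, Δy, Δh) = (-330, 255, +0.4); to OW-C = (-225, -35, +0.6).
Determinant of the coordinate differences = (-330)·(-35) − (-225)·255 = 68925.
∂h/∂x = [(+0.4)·(-35) − (+0.6)·255] / 68925 = -0.002423
∂h/∂y = [(-330)·(+0.6) − (-225)·(+0.4)] / 68925 = -0.001567
|∇h| = √(-0.002423² + -0.001567²) = 0.002886
Seepage velocity v = K·i/n = 2.0 × 0.002886 / 0.1 = 0.05772 m/day.
t = 500 / 0.05772 = 8663 days = 23.7 years.

24 years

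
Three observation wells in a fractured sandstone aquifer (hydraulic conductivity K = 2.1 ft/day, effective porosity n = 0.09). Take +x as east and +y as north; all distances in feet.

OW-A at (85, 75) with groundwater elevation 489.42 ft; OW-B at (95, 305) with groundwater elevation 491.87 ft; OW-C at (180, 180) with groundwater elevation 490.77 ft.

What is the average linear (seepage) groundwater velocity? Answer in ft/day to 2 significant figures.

0.25 ft/day

With h = a·x + b·y + c and OW-A as origin, the differences give:
  10·a + 230·b = +2.45
  95·a + 105·b = +1.35
Eliminate b (×105 and ×230, subtract): -20800·a = -53.250 → a = ∂h/∂x = +0.002560
Back-substitute: b = ∂h/∂y = +0.01054.
|∇h| = √(0.002560² + 0.01054²) = 0.01085
Seepage velocity v = K·i/n = 2.1 × 0.01085 / 0.09 = 0.2532 ft/day.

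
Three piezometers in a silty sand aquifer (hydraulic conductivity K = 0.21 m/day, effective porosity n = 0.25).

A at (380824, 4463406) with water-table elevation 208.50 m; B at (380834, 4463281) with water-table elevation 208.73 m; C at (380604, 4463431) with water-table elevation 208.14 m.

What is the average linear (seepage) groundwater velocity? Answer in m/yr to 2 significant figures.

0.69 m/yr

Three-point gradient (reference A): Δ to B = (10, -125, +0.23), Δ to C = (-220, 25, -0.36).
∂h/∂x = +0.001440, ∂h/∂y = -0.001725 (det = -27250).
|∇h| = √(0.001440² + -0.001725²) = 0.002247
Seepage velocity v = K·i/n = 0.21 × 0.002247 / 0.25 = 0.001887 m/day = 0.6892 m/yr.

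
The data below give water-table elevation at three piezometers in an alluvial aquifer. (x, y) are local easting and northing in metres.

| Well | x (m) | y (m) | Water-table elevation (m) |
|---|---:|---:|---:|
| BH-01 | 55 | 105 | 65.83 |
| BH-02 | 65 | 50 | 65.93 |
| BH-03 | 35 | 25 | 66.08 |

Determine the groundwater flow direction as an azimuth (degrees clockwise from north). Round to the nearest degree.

052°

Three-point gradient (reference BH-01): Δ to BH-02 = (10, -55, +0.10), Δ to BH-03 = (-20, -80, +0.25).
∂h/∂x = -0.003026, ∂h/∂y = -0.002368 (det = -1900).
Flow direction (−∇h) has components (+0.003026 E, +0.002368 N).
Azimuth = atan2(E, N) = atan2(+0.003026, +0.002368) = 52.0° ≈ 052°.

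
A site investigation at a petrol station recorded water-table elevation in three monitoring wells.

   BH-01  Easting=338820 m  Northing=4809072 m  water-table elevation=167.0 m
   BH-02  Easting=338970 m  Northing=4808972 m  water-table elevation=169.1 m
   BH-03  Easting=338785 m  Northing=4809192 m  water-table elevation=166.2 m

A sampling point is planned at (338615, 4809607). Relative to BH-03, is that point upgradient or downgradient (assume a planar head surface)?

downgradient

With h = a·x + b·y + c and BH-01 as origin, the differences give:
  150·a + (-100)·b = +2.1
  (-35)·a + 120·b = -0.8
Eliminate b (×120 and ×(-100), subtract): 14500·a = 172.00 → a = ∂h/∂x = +0.01186
Back-substitute: b = ∂h/∂y = -0.003207.
Head at (338615, 4809607) = 167.0 + (+0.01186)·(-205) + (-0.003207)·(535) = 162.85 m.
That is lower than the 166.2 m at BH-03, so the point is downgradient.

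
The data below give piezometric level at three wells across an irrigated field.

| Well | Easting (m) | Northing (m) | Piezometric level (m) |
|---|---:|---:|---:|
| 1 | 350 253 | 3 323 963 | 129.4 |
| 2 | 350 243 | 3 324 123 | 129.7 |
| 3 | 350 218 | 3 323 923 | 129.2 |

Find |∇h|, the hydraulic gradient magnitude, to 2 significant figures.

With h = a·x + b·y + c and 1 as origin, the differences give:
  (-10)·a + 160·b = +0.3
  (-35)·a + (-40)·b = -0.2
Eliminate b (×(-40) and ×160, subtract): 6000·a = 20.00 → a = ∂h/∂x = +0.003333
Back-substitute: b = ∂h/∂y = +0.002083.
|∇h| = √(0.003333² + 0.002083²) = 0.00393

0.0039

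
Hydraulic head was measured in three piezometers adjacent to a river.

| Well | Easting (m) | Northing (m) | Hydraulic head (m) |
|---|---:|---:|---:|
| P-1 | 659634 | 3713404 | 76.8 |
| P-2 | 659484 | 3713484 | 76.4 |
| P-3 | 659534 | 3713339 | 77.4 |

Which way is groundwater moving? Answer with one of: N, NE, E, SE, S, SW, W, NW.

N

Three-point gradient (reference P-1): Δ to P-2 = (-150, 80, -0.4), Δ to P-3 = (-100, -65, +0.6).
∂h/∂x = -0.001239, ∂h/∂y = -0.007324 (det = 17750).
Flow = −∇h = (+0.001239 east, +0.007324 north), which points north.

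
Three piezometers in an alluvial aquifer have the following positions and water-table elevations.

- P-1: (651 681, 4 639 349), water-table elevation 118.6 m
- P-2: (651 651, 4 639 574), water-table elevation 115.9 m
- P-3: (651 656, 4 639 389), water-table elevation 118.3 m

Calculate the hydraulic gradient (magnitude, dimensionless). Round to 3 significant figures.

0.0161

Differences from P-1: to P-2 (Δx, Δy, Δh) = (-30, 225, -2.7); to P-3 = (-25, 40, -0.3).
Solve a·Δx + b·Δy = Δh: det = (-30)·40 − (-25)·225 = 4425.
∂h/∂x = [(-2.7)·40 − (-0.3)·225] / 4425 = -0.009153
∂h/∂y = [(-30)·(-0.3) − (-25)·(-2.7)] / 4425 = -0.01322
|∇h| = √(-0.009153² + -0.01322²) = 0.01608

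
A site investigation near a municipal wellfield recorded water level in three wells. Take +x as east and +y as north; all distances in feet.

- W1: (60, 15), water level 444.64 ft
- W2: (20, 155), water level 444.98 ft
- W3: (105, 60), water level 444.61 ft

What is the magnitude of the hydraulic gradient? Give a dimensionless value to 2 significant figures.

With h = a·x + b·y + c and W1 as origin, the differences give:
  (-40)·a + 140·b = +0.34
  45·a + 45·b = -0.03
Eliminate b (×45 and ×140, subtract): -8100·a = 19.500 → a = ∂h/∂x = -0.002407
Back-substitute: b = ∂h/∂y = +0.001741.
|∇h| = √(-0.002407² + 0.001741²) = 0.002971

0.0030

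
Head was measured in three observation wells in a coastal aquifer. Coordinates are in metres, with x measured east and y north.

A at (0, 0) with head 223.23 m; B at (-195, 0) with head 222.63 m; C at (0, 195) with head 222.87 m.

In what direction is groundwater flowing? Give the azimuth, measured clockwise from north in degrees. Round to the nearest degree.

301°

∂h/∂x = (222.63 − 223.23) / (-195 − 0) = +0.003077
∂h/∂y = (222.87 − 223.23) / (195 − 0) = -0.001846
Flow direction (−∇h) has components (-0.003077 E, +0.001846 N).
Azimuth = atan2(E, N) = atan2(-0.003077, +0.001846) = 301.0° ≈ 301°.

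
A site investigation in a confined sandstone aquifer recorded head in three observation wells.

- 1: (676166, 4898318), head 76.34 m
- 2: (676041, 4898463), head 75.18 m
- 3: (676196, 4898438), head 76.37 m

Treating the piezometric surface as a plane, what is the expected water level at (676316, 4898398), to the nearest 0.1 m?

Differences from 1: to 2 (Δx, Δy, Δh) = (-125, 145, -1.16); to 3 = (30, 120, +0.03).
Solve a·Δx + b·Δy = Δh: det = (-125)·120 − 30·145 = -19350.
∂h/∂x = [(-1.16)·120 − (+0.03)·145] / -19350 = +0.007419
∂h/∂y = [(-125)·(+0.03) − 30·(-1.16)] / -19350 = -0.001605
h(676316, 4898398) = 76.34 + (+0.007419)·(150) + (-0.001605)·(80) = 76.34 +1.113 -0.128 = 77.324 m.

77.3 m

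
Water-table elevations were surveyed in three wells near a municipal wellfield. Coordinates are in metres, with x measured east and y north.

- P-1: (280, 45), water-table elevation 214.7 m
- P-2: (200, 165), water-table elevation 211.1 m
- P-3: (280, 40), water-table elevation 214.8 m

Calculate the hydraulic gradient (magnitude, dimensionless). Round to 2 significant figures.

0.025

Three-point gradient (reference P-1): Δ to P-2 = (-80, 120, -3.6), Δ to P-3 = (0, -5, +0.1).
∂h/∂x = +0.01500, ∂h/∂y = -0.02000 (det = 400).
|∇h| = √(0.01500² + -0.02000²) = 0.025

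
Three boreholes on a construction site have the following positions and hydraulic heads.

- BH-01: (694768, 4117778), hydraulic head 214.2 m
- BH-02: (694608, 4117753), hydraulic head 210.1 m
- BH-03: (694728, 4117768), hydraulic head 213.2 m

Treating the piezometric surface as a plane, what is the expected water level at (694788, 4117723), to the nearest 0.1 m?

215.1 m

Taking BH-01 as reference: BH-02−BH-01 = (-160, -25, -4.1); BH-03−BH-01 = (-40, -10, -1.0).
Determinant of the coordinate differences = (-160)·(-10) − (-40)·(-25) = 600.
∂h/∂x = [(-4.1)·(-10) − (-1.0)·(-25)] / 600 = +0.02667
∂h/∂y = [(-160)·(-1.0) − (-40)·(-4.1)] / 600 = -0.006667
h(694788, 4117723) = 214.2 + (+0.02667)·(20) + (-0.006667)·(-55) = 214.2 +0.533 +0.367 = 215.100 m.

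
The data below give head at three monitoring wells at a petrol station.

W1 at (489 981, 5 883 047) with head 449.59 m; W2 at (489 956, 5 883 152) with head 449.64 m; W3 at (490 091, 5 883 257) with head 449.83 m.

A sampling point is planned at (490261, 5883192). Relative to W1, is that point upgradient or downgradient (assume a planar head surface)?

upgradient

Differences from W1: to W2 (Δx, Δy, Δh) = (-25, 105, +0.05); to W3 = (110, 210, +0.24).
Determinant of the coordinate differences = (-25)·210 − 110·105 = -16800.
∂h/∂x = [(+0.05)·210 − (+0.24)·105] / -16800 = +0.0008750
∂h/∂y = [(-25)·(+0.24) − 110·(+0.05)] / -16800 = +0.0006845
Head at (490261, 5883192) = 449.59 + (+0.0008750)·(280) + (+0.0006845)·(145) = 449.93 m.
That is higher than the 449.59 m at W1, so the point is upgradient.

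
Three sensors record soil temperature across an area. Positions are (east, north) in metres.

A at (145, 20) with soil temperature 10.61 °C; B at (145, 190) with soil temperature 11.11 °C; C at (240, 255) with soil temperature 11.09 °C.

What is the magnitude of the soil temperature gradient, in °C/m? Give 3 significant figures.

0.00369 °C/m

Three-point gradient (reference A): Δ to B = (0, 170, +0.50), Δ to C = (95, 235, +0.48).
∂T/∂x = -0.002223, ∂T/∂y = +0.002941 (det = -16150).
|∇f| = √(-0.002223² + 0.002941²) = 0.003687 °C/m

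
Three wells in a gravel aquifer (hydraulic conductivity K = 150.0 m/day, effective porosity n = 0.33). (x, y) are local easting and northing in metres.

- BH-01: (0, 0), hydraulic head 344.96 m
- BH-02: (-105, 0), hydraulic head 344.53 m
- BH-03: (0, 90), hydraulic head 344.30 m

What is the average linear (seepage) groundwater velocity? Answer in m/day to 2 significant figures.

3.8 m/day

∂h/∂x = (344.53 − 344.96) / (-105 − 0) = +0.004095
∂h/∂y = (344.30 − 344.96) / (90 − 0) = -0.007333
|∇h| = √(0.004095² + -0.007333²) = 0.008399
Seepage velocity v = K·i/n = 150.0 × 0.008399 / 0.33 = 3.818 m/day.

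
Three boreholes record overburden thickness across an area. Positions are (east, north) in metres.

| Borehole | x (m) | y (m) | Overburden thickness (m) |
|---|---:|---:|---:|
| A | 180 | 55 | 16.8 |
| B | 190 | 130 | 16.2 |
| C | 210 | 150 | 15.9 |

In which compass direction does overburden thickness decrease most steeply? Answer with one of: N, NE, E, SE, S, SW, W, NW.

Taking A as reference: B−A = (10, 75, -0.6); C−A = (30, 95, -0.9).
Solve a·Δx + b·Δy = Δd: det = 10·95 − 30·75 = -1300.
∂d/∂x = [(-0.6)·95 − (-0.9)·75] / -1300 = -0.008077
∂d/∂y = [10·(-0.9) − 30·(-0.6)] / -1300 = -0.006923
Steepest decrease is along −∇f = (+0.008077 E, +0.006923 N) → northeast.

NE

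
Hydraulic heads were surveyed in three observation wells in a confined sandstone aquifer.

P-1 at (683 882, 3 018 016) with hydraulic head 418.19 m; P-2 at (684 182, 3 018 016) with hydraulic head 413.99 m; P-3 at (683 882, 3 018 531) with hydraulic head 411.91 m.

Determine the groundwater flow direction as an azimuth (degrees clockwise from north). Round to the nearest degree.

049°

∂h/∂x = (413.99 − 418.19) / (684182 − 683882) = -0.01400
∂h/∂y = (411.91 − 418.19) / (3018531 − 3018016) = -0.01219
Flow direction (−∇h) has components (+0.01400 E, +0.01219 N).
Azimuth = atan2(E, N) = atan2(+0.01400, +0.01219) = 48.9° ≈ 049°.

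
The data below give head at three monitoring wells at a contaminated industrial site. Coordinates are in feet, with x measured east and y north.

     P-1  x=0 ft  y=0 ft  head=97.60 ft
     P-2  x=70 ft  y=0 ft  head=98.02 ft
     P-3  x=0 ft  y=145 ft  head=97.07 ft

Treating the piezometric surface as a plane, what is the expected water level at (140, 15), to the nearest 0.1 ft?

98.4 ft

∂h/∂x = (98.02 − 97.60) / (70 − 0) = +0.006000
∂h/∂y = (97.07 − 97.60) / (145 − 0) = -0.003655
h(140, 15) = 97.60 + (+0.006000)·(140) + (-0.003655)·(15) = 97.60 +0.840 -0.055 = 98.385 ft.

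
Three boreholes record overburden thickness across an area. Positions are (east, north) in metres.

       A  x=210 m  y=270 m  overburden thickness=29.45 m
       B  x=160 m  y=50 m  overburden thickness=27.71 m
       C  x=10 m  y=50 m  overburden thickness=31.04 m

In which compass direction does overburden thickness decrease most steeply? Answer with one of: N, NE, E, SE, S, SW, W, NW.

SE

Differences from A: to B (Δx, Δy, Δh) = (-50, -220, -1.74); to C = (-200, -220, +1.59).
Determinant of the coordinate differences = (-50)·(-220) − (-200)·(-220) = -33000.
∂d/∂x = [(-1.74)·(-220) − (+1.59)·(-220)] / -33000 = -0.02220
∂d/∂y = [(-50)·(+1.59) − (-200)·(-1.74)] / -33000 = +0.01295
Steepest decrease is along −∇f = (+0.02220 E, -0.01295 N) → southeast.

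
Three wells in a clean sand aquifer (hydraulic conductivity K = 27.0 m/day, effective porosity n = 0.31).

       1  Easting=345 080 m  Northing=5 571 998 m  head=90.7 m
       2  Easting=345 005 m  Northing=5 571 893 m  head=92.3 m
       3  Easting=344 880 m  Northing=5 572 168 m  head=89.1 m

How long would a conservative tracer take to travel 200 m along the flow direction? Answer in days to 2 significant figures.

170 days

With h = a·x + b·y + c and 1 as origin, the differences give:
  (-75)·a + (-105)·b = +1.6
  (-200)·a + 170·b = -1.6
Eliminate b (×170 and ×(-105), subtract): -33750·a = 104.00 → a = ∂h/∂x = -0.003081
Back-substitute: b = ∂h/∂y = -0.01304.
|∇h| = √(-0.003081² + -0.01304²) = 0.0134
Seepage velocity v = K·i/n = 27.0 × 0.0134 / 0.31 = 1.167 m/day.
t = 200 / 1.167 = 171.4 days.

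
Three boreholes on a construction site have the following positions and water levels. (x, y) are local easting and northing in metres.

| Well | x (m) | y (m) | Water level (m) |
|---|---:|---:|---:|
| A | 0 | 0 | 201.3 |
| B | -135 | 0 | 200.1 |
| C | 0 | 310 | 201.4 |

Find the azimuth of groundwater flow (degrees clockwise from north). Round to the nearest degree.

∂h/∂x = (200.1 − 201.3) / (-135 − 0) = +0.008889
∂h/∂y = (201.4 − 201.3) / (310 − 0) = +0.0003226
Flow direction (−∇h) has components (-0.008889 E, -0.0003226 N).
Azimuth = atan2(E, N) = atan2(-0.008889, -0.0003226) = 267.9° ≈ 268°.

268°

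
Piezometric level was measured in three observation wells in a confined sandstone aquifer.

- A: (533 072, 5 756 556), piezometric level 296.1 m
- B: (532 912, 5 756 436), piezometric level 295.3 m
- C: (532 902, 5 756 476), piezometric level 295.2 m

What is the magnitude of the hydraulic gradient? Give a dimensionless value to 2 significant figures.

Taking A as reference: B−A = (-160, -120, -0.8); C−A = (-170, -80, -0.9).
Solve a·Δx + b·Δy = Δh: det = (-160)·(-80) − (-170)·(-120) = -7600.
∂h/∂x = [(-0.8)·(-80) − (-0.9)·(-120)] / -7600 = +0.005789
∂h/∂y = [(-160)·(-0.9) − (-170)·(-0.8)] / -7600 = -0.001053
|∇h| = √(0.005789² + -0.001053²) = 0.005884

0.0059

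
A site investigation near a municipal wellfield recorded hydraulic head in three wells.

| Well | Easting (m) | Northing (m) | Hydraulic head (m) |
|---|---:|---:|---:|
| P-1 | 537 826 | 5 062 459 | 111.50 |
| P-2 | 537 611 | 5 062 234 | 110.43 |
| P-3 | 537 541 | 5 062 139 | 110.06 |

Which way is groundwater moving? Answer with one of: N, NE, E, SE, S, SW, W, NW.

W

Three-point gradient (reference P-1): Δ to P-2 = (-215, -225, -1.07), Δ to P-3 = (-285, -320, -1.44).
∂h/∂x = +0.003936, ∂h/∂y = +0.0009947 (det = 4675).
Flow = −∇h = (-0.003936 east, -0.0009947 north), which points west.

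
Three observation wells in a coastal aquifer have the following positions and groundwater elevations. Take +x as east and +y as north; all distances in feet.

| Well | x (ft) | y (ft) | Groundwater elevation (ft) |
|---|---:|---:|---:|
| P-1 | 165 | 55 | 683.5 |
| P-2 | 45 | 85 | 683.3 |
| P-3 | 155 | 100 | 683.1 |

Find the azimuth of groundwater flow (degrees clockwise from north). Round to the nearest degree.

004°

With h = a·x + b·y + c and P-1 as origin, the differences give:
  (-120)·a + 30·b = -0.2
  (-10)·a + 45·b = -0.4
Eliminate b (×45 and ×30, subtract): -5100·a = 3.00 → a = ∂h/∂x = -0.0005882
Back-substitute: b = ∂h/∂y = -0.009020.
Flow direction (−∇h) has components (+0.0005882 E, +0.009020 N).
Azimuth = atan2(E, N) = atan2(+0.0005882, +0.009020) = 3.7° ≈ 004°.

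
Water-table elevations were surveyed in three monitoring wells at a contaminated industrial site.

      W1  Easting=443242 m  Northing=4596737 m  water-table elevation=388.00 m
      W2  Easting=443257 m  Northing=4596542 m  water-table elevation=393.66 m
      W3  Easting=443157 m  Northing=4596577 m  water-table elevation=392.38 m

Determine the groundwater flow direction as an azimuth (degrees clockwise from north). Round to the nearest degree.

355°

Taking W1 as reference: W2−W1 = (15, -195, +5.66); W3−W1 = (-85, -160, +4.38).
Solve a·Δx + b·Δy = Δh: det = 15·(-160) − (-85)·(-195) = -18975.
∂h/∂x = [(+5.66)·(-160) − (+4.38)·(-195)] / -18975 = +0.002714
∂h/∂y = [15·(+4.38) − (-85)·(+5.66)] / -18975 = -0.02882
Flow direction (−∇h) has components (-0.002714 E, +0.02882 N).
Azimuth = atan2(E, N) = atan2(-0.002714, +0.02882) = 354.6° ≈ 355°.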